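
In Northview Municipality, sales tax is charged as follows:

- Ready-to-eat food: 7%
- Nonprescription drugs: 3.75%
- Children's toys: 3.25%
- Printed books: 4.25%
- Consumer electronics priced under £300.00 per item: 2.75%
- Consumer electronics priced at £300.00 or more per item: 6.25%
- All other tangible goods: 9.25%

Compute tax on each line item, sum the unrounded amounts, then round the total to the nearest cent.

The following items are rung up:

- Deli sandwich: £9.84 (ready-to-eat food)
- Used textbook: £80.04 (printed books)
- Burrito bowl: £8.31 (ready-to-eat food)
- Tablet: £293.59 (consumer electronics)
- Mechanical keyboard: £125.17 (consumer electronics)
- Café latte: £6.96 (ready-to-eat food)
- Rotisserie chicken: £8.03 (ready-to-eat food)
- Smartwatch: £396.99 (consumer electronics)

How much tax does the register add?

Deli sandwich £9.84: ready-to-eat food → 7% → £0.6888
Used textbook £80.04: printed books → 4.25% → £3.4017
Burrito bowl £8.31: ready-to-eat food → 7% → £0.5817
Tablet £293.59: consumer electronics, under £300.00 → 2.75% → £8.073725
Mechanical keyboard £125.17: consumer electronics, under £300.00 → 2.75% → £3.442175
Café latte £6.96: ready-to-eat food → 7% → £0.4872
Rotisserie chicken £8.03: ready-to-eat food → 7% → £0.5621
Smartwatch £396.99: consumer electronics, £300.00 or more → 6.25% → £24.811875
Unrounded tax sum = £42.049275 → £42.05

£42.05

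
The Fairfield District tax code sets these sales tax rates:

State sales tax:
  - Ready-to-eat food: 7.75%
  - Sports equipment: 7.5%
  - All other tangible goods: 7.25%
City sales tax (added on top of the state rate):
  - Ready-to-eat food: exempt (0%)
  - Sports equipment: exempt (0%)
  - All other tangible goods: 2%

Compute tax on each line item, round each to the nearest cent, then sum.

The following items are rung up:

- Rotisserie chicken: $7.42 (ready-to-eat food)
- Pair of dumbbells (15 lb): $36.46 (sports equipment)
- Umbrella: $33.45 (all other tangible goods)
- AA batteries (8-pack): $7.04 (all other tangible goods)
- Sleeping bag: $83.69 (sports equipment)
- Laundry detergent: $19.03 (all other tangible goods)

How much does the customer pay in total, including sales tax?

$202.18

Rotisserie chicken $7.42: ready-to-eat food → 7.75% + 0% city = 7.75% → $0.58
Pair of dumbbells (15 lb) $36.46: sports equipment → 7.5% + 0% city = 7.5% → $2.73
Umbrella $33.45: all other tangible goods → 7.25% + 2% city = 9.25% → $3.09
AA batteries (8-pack) $7.04: all other tangible goods → 7.25% + 2% city = 9.25% → $0.65
Sleeping bag $83.69: sports equipment → 7.5% + 0% city = 7.5% → $6.28
Laundry detergent $19.03: all other tangible goods → 7.25% + 2% city = 9.25% → $1.76
Subtotal = $187.09; tax = $15.09; total due = $202.18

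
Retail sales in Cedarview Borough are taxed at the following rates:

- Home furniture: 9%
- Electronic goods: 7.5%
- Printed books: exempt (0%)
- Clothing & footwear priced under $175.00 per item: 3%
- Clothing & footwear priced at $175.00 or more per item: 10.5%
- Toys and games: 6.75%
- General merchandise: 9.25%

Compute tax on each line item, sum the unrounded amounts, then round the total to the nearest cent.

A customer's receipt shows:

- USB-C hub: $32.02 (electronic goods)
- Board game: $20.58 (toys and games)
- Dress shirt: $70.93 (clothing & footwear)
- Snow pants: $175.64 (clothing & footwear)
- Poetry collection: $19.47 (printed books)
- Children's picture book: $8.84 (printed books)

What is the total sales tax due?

USB-C hub $32.02: electronic goods → 7.5% → $2.4015
Board game $20.58: toys and games → 6.75% → $1.38915
Dress shirt $70.93: clothing & footwear, under $175.00 → 3% → $2.1279
Snow pants $175.64: clothing & footwear, $175.00 or more → 10.5% → $18.4422
Poetry collection $19.47: printed books → 0% → $0.00
Children's picture book $8.84: printed books → 0% → $0.00
Unrounded tax sum = $24.36075 → $24.36

$24.36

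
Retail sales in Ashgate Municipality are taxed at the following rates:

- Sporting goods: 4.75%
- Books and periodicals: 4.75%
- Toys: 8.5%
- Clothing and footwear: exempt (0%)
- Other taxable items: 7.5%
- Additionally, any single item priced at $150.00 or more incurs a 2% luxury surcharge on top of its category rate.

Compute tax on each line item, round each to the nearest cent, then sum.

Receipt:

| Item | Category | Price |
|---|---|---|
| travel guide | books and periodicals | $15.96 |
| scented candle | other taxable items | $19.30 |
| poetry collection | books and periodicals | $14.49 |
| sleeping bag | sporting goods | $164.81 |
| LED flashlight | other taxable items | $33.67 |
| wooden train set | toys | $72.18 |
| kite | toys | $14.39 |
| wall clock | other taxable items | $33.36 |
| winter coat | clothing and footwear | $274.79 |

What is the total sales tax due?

$31.91

Travel guide $15.96: books and periodicals → 4.75% → $0.76
Scented candle $19.30: other taxable items → 7.5% → $1.45
Poetry collection $14.49: books and periodicals → 4.75% → $0.69
Sleeping bag $164.81: sporting goods → 4.75% + 2% surcharge = 6.75% → $11.12
LED flashlight $33.67: other taxable items → 7.5% → $2.53
Wooden train set $72.18: toys → 8.5% → $6.14
Kite $14.39: toys → 8.5% → $1.22
Wall clock $33.36: other taxable items → 7.5% → $2.50
Winter coat $274.79: clothing and footwear → 0% + 2% surcharge = 2% → $5.50
Total tax = $0.76 + $1.45 + $0.69 + $11.12 + $2.53 + $6.14 + $1.22 + $2.50 + $5.50 = $31.91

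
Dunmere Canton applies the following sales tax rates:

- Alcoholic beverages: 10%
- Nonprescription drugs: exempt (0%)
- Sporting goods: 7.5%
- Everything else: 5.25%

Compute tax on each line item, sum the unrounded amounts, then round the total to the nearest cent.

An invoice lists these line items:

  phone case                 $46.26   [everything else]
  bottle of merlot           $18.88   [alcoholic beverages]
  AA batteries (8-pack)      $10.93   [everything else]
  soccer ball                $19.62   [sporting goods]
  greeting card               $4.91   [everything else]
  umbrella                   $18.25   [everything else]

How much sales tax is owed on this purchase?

$7.58

Phone case $46.26: everything else → 5.25% → $2.42865
Bottle of merlot $18.88: alcoholic beverages → 10% → $1.888
AA batteries (8-pack) $10.93: everything else → 5.25% → $0.573825
Soccer ball $19.62: sporting goods → 7.5% → $1.4715
Greeting card $4.91: everything else → 5.25% → $0.257775
Umbrella $18.25: everything else → 5.25% → $0.958125
Unrounded tax sum = $7.577875 → $7.58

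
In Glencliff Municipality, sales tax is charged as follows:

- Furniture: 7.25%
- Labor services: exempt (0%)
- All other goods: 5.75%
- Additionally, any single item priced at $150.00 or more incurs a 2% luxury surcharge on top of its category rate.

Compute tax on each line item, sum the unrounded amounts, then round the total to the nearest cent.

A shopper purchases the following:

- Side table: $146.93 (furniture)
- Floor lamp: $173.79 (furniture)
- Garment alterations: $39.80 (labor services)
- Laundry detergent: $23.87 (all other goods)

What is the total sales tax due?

Side table $146.93: furniture → 7.25% → $10.652425
Floor lamp $173.79: furniture → 7.25% + 2% surcharge = 9.25% → $16.075575
Garment alterations $39.80: labor services → 0% → $0.00
Laundry detergent $23.87: all other goods → 5.75% → $1.372525
Unrounded tax sum = $28.100525 → $28.10

$28.10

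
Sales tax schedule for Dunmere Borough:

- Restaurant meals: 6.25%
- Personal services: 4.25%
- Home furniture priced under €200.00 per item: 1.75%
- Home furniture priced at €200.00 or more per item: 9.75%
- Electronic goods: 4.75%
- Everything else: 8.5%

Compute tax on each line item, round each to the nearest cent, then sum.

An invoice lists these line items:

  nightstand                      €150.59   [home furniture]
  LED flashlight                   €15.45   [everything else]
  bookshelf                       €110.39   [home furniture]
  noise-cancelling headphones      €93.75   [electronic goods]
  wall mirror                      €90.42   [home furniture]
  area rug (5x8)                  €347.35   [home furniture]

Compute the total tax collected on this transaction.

Nightstand €150.59: home furniture, under €200.00 → 1.75% → €2.64
LED flashlight €15.45: everything else → 8.5% → €1.31
Bookshelf €110.39: home furniture, under €200.00 → 1.75% → €1.93
Noise-cancelling headphones €93.75: electronic goods → 4.75% → €4.45
Wall mirror €90.42: home furniture, under €200.00 → 1.75% → €1.58
Area rug (5x8) €347.35: home furniture, €200.00 or more → 9.75% → €33.87
Total tax = €2.64 + €1.31 + €1.93 + €4.45 + €1.58 + €33.87 = €45.78

€45.78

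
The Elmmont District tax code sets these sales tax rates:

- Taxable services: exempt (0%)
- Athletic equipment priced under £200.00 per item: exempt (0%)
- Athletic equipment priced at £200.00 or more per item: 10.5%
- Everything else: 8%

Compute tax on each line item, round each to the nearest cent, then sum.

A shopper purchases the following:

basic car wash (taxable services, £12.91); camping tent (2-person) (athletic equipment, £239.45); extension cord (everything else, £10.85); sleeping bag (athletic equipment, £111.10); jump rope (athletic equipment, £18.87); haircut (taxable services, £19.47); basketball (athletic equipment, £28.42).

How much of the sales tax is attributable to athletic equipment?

£25.14

Camping tent (2-person) £239.45: athletic equipment, £200.00 or more → 10.5% → £25.14
Sleeping bag £111.10: athletic equipment, under £200.00 → 0% → £0.00
Jump rope £18.87: athletic equipment, under £200.00 → 0% → £0.00
Basketball £28.42: athletic equipment, under £200.00 → 0% → £0.00
Tax on athletic equipment = £25.14 + £0.00 + £0.00 + £0.00 = £25.14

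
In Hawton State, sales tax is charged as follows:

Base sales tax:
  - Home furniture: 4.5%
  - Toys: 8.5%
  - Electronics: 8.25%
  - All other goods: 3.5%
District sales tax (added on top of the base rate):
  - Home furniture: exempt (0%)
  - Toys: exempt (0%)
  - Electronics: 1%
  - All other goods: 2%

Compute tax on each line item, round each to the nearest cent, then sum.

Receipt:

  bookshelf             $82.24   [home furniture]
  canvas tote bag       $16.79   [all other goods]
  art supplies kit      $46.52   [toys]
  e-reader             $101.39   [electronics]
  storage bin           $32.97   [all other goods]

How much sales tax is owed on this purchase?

Bookshelf $82.24: home furniture → 4.5% + 0% district = 4.5% → $3.70
Canvas tote bag $16.79: all other goods → 3.5% + 2% district = 5.5% → $0.92
Art supplies kit $46.52: toys → 8.5% + 0% district = 8.5% → $3.95
E-reader $101.39: electronics → 8.25% + 1% district = 9.25% → $9.38
Storage bin $32.97: all other goods → 3.5% + 2% district = 5.5% → $1.81
Total tax = $3.70 + $0.92 + $3.95 + $9.38 + $1.81 = $19.76

$19.76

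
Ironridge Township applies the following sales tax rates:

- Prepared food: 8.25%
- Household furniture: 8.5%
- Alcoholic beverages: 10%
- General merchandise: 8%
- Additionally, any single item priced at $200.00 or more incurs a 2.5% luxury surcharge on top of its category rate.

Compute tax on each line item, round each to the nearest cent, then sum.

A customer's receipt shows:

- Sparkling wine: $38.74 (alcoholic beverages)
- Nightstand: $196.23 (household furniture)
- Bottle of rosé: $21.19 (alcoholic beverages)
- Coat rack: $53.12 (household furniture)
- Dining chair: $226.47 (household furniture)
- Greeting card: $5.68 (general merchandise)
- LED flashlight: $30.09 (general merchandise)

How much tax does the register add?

Sparkling wine $38.74: alcoholic beverages → 10% → $3.87
Nightstand $196.23: household furniture → 8.5% → $16.68
Bottle of rosé $21.19: alcoholic beverages → 10% → $2.12
Coat rack $53.12: household furniture → 8.5% → $4.52
Dining chair $226.47: household furniture → 8.5% + 2.5% surcharge = 11% → $24.91
Greeting card $5.68: general merchandise → 8% → $0.45
LED flashlight $30.09: general merchandise → 8% → $2.41
Total tax = $3.87 + $16.68 + $2.12 + $4.52 + $24.91 + $0.45 + $2.41 = $54.96

$54.96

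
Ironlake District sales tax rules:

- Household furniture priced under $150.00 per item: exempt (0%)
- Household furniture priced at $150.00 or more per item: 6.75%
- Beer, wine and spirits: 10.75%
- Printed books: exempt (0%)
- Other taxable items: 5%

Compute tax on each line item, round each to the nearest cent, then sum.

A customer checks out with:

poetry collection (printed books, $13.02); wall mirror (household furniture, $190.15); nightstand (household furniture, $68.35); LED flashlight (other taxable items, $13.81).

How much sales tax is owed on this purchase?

Poetry collection $13.02: printed books → 0% → $0.00
Wall mirror $190.15: household furniture, $150.00 or more → 6.75% → $12.84
Nightstand $68.35: household furniture, under $150.00 → 0% → $0.00
LED flashlight $13.81: other taxable items → 5% → $0.69
Total tax = $12.84 + $0.69 = $13.53

$13.53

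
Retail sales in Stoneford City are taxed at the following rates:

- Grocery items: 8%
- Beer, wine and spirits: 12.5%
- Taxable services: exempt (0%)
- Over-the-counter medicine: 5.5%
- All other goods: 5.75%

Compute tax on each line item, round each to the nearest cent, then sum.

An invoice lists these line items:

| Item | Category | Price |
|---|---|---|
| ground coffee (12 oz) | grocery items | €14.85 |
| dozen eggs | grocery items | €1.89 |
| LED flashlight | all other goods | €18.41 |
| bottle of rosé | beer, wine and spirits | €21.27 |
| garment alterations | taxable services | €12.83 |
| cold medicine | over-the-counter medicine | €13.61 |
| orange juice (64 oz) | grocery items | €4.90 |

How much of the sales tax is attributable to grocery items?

Ground coffee (12 oz) €14.85: grocery items → 8% → €1.19
Dozen eggs €1.89: grocery items → 8% → €0.15
Orange juice (64 oz) €4.90: grocery items → 8% → €0.39
Tax on grocery items = €1.19 + €0.15 + €0.39 = €1.73

€1.73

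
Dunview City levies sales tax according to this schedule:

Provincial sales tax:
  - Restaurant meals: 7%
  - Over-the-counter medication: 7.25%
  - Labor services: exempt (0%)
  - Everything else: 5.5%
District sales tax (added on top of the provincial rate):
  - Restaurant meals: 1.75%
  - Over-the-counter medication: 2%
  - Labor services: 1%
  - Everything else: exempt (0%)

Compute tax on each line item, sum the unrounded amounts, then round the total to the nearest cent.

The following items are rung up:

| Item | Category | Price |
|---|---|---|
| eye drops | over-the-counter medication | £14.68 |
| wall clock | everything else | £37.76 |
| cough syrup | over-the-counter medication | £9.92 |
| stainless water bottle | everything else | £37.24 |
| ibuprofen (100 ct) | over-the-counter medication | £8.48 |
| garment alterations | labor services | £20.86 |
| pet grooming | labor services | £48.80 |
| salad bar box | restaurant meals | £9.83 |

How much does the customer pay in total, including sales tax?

£196.31

Eye drops £14.68: over-the-counter medication → 7.25% + 2% district = 9.25% → £1.3579
Wall clock £37.76: everything else → 5.5% + 0% district = 5.5% → £2.0768
Cough syrup £9.92: over-the-counter medication → 7.25% + 2% district = 9.25% → £0.9176
Stainless water bottle £37.24: everything else → 5.5% + 0% district = 5.5% → £2.0482
Ibuprofen (100 ct) £8.48: over-the-counter medication → 7.25% + 2% district = 9.25% → £0.7844
Garment alterations £20.86: labor services → 0% + 1% district = 1% → £0.2086
Pet grooming £48.80: labor services → 0% + 1% district = 1% → £0.488
Salad bar box £9.83: restaurant meals → 7% + 1.75% district = 8.75% → £0.860125
Subtotal = £187.57; unrounded tax = £8.741625 → £8.74; total due = £196.31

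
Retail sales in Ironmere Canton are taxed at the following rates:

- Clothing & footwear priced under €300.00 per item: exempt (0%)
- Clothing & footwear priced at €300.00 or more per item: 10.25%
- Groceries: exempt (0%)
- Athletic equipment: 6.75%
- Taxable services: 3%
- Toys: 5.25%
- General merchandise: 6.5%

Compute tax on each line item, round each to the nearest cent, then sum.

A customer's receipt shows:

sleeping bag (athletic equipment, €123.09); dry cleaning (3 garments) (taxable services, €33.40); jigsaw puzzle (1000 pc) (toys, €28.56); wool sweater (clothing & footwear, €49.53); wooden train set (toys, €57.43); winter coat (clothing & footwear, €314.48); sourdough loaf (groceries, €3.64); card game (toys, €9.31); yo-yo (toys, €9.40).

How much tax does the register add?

€47.04

Sleeping bag €123.09: athletic equipment → 6.75% → €8.31
Dry cleaning (3 garments) €33.40: taxable services → 3% → €1.00
Jigsaw puzzle (1000 pc) €28.56: toys → 5.25% → €1.50
Wool sweater €49.53: clothing & footwear, under €300.00 → 0% → €0.00
Wooden train set €57.43: toys → 5.25% → €3.02
Winter coat €314.48: clothing & footwear, €300.00 or more → 10.25% → €32.23
Sourdough loaf €3.64: groceries → 0% → €0.00
Card game €9.31: toys → 5.25% → €0.49
Yo-yo €9.40: toys → 5.25% → €0.49
Total tax = €8.31 + €1.00 + €1.50 + €3.02 + €32.23 + €0.49 + €0.49 = €47.04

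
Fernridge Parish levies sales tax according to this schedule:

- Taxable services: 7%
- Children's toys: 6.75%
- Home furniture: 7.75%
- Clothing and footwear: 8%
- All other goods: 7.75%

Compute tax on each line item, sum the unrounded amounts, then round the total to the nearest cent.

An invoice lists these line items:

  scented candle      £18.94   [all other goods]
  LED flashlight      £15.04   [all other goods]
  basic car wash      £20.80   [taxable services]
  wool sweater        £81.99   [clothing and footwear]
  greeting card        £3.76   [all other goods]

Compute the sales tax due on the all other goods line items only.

£2.92

Scented candle £18.94: all other goods → 7.75% → £1.46785
LED flashlight £15.04: all other goods → 7.75% → £1.1656
Greeting card £3.76: all other goods → 7.75% → £0.2914
Tax on all other goods: unrounded sum = £2.92485 → £2.92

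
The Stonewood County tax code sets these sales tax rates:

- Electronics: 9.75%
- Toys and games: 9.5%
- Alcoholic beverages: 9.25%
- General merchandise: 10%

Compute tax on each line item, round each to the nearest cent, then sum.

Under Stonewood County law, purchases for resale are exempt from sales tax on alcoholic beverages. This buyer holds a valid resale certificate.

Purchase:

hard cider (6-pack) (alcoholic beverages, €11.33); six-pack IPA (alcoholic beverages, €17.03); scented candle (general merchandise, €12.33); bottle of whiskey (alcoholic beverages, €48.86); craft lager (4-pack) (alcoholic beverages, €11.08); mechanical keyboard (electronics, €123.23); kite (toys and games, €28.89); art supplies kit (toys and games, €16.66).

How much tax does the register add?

€17.56

Hard cider (6-pack) €11.33: alcoholic beverages, buyer-exempt → 0% → €0.00
Six-pack IPA €17.03: alcoholic beverages, buyer-exempt → 0% → €0.00
Scented candle €12.33: general merchandise → 10% → €1.23
Bottle of whiskey €48.86: alcoholic beverages, buyer-exempt → 0% → €0.00
Craft lager (4-pack) €11.08: alcoholic beverages, buyer-exempt → 0% → €0.00
Mechanical keyboard €123.23: electronics → 9.75% → €12.01
Kite €28.89: toys and games → 9.5% → €2.74
Art supplies kit €16.66: toys and games → 9.5% → €1.58
Total tax = €1.23 + €12.01 + €2.74 + €1.58 = €17.56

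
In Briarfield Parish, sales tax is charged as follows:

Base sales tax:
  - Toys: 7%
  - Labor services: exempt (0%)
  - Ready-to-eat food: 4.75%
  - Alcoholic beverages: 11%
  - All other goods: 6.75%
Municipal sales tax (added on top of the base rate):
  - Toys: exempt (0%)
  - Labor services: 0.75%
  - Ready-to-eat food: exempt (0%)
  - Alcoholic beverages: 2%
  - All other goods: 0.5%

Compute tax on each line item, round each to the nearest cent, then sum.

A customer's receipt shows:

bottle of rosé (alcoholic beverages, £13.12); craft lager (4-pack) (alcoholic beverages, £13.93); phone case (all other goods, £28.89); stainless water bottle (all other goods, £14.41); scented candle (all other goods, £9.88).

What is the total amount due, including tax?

Bottle of rosé £13.12: alcoholic beverages → 11% + 2% municipal = 13% → £1.71
Craft lager (4-pack) £13.93: alcoholic beverages → 11% + 2% municipal = 13% → £1.81
Phone case £28.89: all other goods → 6.75% + 0.5% municipal = 7.25% → £2.09
Stainless water bottle £14.41: all other goods → 6.75% + 0.5% municipal = 7.25% → £1.04
Scented candle £9.88: all other goods → 6.75% + 0.5% municipal = 7.25% → £0.72
Subtotal = £80.23; tax = £7.37; total due = £87.60

£87.60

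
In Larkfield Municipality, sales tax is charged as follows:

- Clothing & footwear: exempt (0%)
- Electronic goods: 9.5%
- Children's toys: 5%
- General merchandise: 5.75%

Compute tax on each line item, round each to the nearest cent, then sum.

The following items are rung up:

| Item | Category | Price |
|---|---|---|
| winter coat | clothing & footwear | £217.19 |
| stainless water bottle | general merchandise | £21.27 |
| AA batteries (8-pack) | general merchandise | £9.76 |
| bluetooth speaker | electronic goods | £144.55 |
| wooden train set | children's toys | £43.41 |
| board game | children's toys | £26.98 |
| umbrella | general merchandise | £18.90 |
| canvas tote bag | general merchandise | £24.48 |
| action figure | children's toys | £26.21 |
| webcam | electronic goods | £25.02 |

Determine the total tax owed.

Winter coat £217.19: clothing & footwear → 0% → £0.00
Stainless water bottle £21.27: general merchandise → 5.75% → £1.22
AA batteries (8-pack) £9.76: general merchandise → 5.75% → £0.56
Bluetooth speaker £144.55: electronic goods → 9.5% → £13.73
Wooden train set £43.41: children's toys → 5% → £2.17
Board game £26.98: children's toys → 5% → £1.35
Umbrella £18.90: general merchandise → 5.75% → £1.09
Canvas tote bag £24.48: general merchandise → 5.75% → £1.41
Action figure £26.21: children's toys → 5% → £1.31
Webcam £25.02: electronic goods → 9.5% → £2.38
Total tax = £1.22 + £0.56 + £13.73 + £2.17 + £1.35 + £1.09 + £1.41 + £1.31 + £2.38 = £25.22

£25.22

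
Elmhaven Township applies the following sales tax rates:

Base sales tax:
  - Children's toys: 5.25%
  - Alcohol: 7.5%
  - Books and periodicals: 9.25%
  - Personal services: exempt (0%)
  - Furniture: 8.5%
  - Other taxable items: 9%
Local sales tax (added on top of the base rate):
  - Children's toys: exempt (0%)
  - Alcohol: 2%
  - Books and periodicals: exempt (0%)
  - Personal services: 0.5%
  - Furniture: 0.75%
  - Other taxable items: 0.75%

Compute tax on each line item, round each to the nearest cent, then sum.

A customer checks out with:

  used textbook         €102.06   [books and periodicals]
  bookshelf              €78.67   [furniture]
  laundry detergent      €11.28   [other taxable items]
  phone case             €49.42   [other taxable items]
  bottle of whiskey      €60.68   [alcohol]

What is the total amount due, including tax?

Used textbook €102.06: books and periodicals → 9.25% + 0% local = 9.25% → €9.44
Bookshelf €78.67: furniture → 8.5% + 0.75% local = 9.25% → €7.28
Laundry detergent €11.28: other taxable items → 9% + 0.75% local = 9.75% → €1.10
Phone case €49.42: other taxable items → 9% + 0.75% local = 9.75% → €4.82
Bottle of whiskey €60.68: alcohol → 7.5% + 2% local = 9.5% → €5.76
Subtotal = €302.11; tax = €28.40; total due = €330.51

€330.51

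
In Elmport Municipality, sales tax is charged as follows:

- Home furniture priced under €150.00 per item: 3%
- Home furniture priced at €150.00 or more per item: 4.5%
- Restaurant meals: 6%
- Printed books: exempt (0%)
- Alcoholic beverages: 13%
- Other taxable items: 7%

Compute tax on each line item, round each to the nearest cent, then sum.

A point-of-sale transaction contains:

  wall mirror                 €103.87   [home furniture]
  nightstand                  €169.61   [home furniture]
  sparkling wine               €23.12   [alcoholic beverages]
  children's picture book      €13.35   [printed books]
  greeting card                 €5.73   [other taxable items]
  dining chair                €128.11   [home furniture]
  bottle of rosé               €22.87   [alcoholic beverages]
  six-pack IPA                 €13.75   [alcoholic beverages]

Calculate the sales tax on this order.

Wall mirror €103.87: home furniture, under €150.00 → 3% → €3.12
Nightstand €169.61: home furniture, €150.00 or more → 4.5% → €7.63
Sparkling wine €23.12: alcoholic beverages → 13% → €3.01
Children's picture book €13.35: printed books → 0% → €0.00
Greeting card €5.73: other taxable items → 7% → €0.40
Dining chair €128.11: home furniture, under €150.00 → 3% → €3.84
Bottle of rosé €22.87: alcoholic beverages → 13% → €2.97
Six-pack IPA €13.75: alcoholic beverages → 13% → €1.79
Total tax = €3.12 + €7.63 + €3.01 + €0.40 + €3.84 + €2.97 + €1.79 = €22.76

€22.76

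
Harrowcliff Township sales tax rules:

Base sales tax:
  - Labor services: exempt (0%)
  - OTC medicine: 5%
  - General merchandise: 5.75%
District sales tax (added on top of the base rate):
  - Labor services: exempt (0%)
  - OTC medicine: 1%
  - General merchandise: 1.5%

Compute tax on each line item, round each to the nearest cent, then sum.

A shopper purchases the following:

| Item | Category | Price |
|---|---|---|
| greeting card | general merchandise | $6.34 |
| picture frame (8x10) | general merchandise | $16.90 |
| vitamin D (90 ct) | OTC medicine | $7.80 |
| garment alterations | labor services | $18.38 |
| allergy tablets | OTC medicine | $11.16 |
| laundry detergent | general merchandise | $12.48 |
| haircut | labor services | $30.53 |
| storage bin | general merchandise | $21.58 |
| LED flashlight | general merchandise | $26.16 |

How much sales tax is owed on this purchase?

$7.19

Greeting card $6.34: general merchandise → 5.75% + 1.5% district = 7.25% → $0.46
Picture frame (8x10) $16.90: general merchandise → 5.75% + 1.5% district = 7.25% → $1.23
Vitamin D (90 ct) $7.80: OTC medicine → 5% + 1% district = 6% → $0.47
Garment alterations $18.38: labor services → 0% + 0% district = 0% → $0.00
Allergy tablets $11.16: OTC medicine → 5% + 1% district = 6% → $0.67
Laundry detergent $12.48: general merchandise → 5.75% + 1.5% district = 7.25% → $0.90
Haircut $30.53: labor services → 0% + 0% district = 0% → $0.00
Storage bin $21.58: general merchandise → 5.75% + 1.5% district = 7.25% → $1.56
LED flashlight $26.16: general merchandise → 5.75% + 1.5% district = 7.25% → $1.90
Total tax = $0.46 + $1.23 + $0.47 + $0.67 + $0.90 + $1.56 + $1.90 = $7.19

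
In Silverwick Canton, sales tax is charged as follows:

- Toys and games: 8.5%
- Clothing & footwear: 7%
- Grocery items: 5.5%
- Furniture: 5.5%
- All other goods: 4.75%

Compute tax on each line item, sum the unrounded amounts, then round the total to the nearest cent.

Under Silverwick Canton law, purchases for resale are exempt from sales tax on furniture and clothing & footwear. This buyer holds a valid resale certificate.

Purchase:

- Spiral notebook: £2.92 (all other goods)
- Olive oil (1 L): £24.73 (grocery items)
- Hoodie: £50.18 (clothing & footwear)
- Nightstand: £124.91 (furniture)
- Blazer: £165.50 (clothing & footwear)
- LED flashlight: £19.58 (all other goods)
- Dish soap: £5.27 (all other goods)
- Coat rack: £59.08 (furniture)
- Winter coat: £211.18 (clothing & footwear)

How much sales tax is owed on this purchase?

Spiral notebook £2.92: all other goods → 4.75% → £0.1387
Olive oil (1 L) £24.73: grocery items → 5.5% → £1.36015
Hoodie £50.18: clothing & footwear, buyer-exempt → 0% → £0.00
Nightstand £124.91: furniture, buyer-exempt → 0% → £0.00
Blazer £165.50: clothing & footwear, buyer-exempt → 0% → £0.00
LED flashlight £19.58: all other goods → 4.75% → £0.93005
Dish soap £5.27: all other goods → 4.75% → £0.250325
Coat rack £59.08: furniture, buyer-exempt → 0% → £0.00
Winter coat £211.18: clothing & footwear, buyer-exempt → 0% → £0.00
Unrounded tax sum = £2.679225 → £2.68

£2.68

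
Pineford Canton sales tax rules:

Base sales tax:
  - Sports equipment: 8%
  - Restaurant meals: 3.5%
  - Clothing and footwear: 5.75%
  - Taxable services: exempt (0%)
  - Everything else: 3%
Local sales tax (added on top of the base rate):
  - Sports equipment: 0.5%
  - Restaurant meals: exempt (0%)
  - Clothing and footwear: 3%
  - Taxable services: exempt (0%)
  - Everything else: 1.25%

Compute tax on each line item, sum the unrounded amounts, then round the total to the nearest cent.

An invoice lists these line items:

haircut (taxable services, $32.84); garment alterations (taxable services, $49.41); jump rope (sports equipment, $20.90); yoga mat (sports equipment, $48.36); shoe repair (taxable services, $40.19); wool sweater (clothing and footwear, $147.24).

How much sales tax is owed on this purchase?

$18.77

Haircut $32.84: taxable services → 0% + 0% local = 0% → $0.00
Garment alterations $49.41: taxable services → 0% + 0% local = 0% → $0.00
Jump rope $20.90: sports equipment → 8% + 0.5% local = 8.5% → $1.7765
Yoga mat $48.36: sports equipment → 8% + 0.5% local = 8.5% → $4.1106
Shoe repair $40.19: taxable services → 0% + 0% local = 0% → $0.00
Wool sweater $147.24: clothing and footwear → 5.75% + 3% local = 8.75% → $12.8835
Unrounded tax sum = $18.7706 → $18.77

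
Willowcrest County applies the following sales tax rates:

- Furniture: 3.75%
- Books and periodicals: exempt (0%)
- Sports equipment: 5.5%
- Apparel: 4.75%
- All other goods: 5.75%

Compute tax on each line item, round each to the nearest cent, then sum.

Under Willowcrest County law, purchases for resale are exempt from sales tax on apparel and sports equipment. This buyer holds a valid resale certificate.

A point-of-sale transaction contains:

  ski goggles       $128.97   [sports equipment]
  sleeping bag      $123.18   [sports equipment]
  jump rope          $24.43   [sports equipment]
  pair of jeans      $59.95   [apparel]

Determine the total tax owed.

Ski goggles $128.97: sports equipment, buyer-exempt → 0% → $0.00
Sleeping bag $123.18: sports equipment, buyer-exempt → 0% → $0.00
Jump rope $24.43: sports equipment, buyer-exempt → 0% → $0.00
Pair of jeans $59.95: apparel, buyer-exempt → 0% → $0.00
Total tax = $0.00

$0.00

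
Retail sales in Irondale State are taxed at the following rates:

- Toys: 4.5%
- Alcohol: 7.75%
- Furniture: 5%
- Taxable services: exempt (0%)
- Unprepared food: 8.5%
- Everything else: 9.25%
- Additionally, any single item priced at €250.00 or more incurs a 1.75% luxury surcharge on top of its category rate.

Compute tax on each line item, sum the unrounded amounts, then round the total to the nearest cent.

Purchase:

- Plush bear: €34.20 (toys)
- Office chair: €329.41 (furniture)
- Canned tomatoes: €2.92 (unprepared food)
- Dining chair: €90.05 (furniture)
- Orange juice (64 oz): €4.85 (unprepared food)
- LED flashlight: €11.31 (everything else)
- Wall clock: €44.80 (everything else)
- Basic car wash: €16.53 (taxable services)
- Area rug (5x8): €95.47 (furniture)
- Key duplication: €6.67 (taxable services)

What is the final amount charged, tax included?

€675.11

Plush bear €34.20: toys → 4.5% → €1.539
Office chair €329.41: furniture → 5% + 1.75% surcharge = 6.75% → €22.235175
Canned tomatoes €2.92: unprepared food → 8.5% → €0.2482
Dining chair €90.05: furniture → 5% → €4.5025
Orange juice (64 oz) €4.85: unprepared food → 8.5% → €0.41225
LED flashlight €11.31: everything else → 9.25% → €1.046175
Wall clock €44.80: everything else → 9.25% → €4.144
Basic car wash €16.53: taxable services → 0% → €0.00
Area rug (5x8) €95.47: furniture → 5% → €4.7735
Key duplication €6.67: taxable services → 0% → €0.00
Subtotal = €636.21; unrounded tax = €38.9008 → €38.90; total due = €675.11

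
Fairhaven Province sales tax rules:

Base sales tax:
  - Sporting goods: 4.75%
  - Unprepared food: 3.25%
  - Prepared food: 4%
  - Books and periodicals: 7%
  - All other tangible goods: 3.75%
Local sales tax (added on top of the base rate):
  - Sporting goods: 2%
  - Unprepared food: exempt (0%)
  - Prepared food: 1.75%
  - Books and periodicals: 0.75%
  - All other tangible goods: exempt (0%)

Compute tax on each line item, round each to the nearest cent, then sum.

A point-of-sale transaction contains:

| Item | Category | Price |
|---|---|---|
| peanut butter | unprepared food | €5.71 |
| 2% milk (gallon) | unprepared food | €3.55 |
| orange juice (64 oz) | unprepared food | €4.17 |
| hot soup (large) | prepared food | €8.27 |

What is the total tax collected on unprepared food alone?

Peanut butter €5.71: unprepared food → 3.25% + 0% local = 3.25% → €0.19
2% milk (gallon) €3.55: unprepared food → 3.25% + 0% local = 3.25% → €0.12
Orange juice (64 oz) €4.17: unprepared food → 3.25% + 0% local = 3.25% → €0.14
Tax on unprepared food = €0.19 + €0.12 + €0.14 = €0.45

€0.45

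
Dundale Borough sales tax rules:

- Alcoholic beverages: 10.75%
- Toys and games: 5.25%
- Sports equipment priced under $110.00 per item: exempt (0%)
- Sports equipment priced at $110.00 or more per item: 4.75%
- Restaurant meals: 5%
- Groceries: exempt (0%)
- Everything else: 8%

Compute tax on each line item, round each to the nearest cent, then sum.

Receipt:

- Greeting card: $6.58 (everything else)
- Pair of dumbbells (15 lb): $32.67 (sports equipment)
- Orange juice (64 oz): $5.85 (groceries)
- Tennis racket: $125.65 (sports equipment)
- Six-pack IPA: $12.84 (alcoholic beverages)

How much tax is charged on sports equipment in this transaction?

Pair of dumbbells (15 lb) $32.67: sports equipment, under $110.00 → 0% → $0.00
Tennis racket $125.65: sports equipment, $110.00 or more → 4.75% → $5.97
Tax on sports equipment = $0.00 + $5.97 = $5.97

$5.97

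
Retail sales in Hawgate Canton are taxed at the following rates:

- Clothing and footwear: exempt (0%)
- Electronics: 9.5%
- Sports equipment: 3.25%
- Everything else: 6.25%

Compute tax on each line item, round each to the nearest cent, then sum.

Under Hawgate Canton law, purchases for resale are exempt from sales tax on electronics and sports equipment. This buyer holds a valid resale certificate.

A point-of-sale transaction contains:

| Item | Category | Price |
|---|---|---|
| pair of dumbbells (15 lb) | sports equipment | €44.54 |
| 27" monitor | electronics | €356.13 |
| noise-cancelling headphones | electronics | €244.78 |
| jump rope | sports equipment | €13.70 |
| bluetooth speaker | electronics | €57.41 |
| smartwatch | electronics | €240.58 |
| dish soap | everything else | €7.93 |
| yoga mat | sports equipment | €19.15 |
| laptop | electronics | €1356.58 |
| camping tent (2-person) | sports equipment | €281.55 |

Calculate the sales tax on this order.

€0.50

Pair of dumbbells (15 lb) €44.54: sports equipment, buyer-exempt → 0% → €0.00
27" monitor €356.13: electronics, buyer-exempt → 0% → €0.00
Noise-cancelling headphones €244.78: electronics, buyer-exempt → 0% → €0.00
Jump rope €13.70: sports equipment, buyer-exempt → 0% → €0.00
Bluetooth speaker €57.41: electronics, buyer-exempt → 0% → €0.00
Smartwatch €240.58: electronics, buyer-exempt → 0% → €0.00
Dish soap €7.93: everything else → 6.25% → €0.50
Yoga mat €19.15: sports equipment, buyer-exempt → 0% → €0.00
Laptop €1356.58: electronics, buyer-exempt → 0% → €0.00
Camping tent (2-person) €281.55: sports equipment, buyer-exempt → 0% → €0.00
Total tax = €0.50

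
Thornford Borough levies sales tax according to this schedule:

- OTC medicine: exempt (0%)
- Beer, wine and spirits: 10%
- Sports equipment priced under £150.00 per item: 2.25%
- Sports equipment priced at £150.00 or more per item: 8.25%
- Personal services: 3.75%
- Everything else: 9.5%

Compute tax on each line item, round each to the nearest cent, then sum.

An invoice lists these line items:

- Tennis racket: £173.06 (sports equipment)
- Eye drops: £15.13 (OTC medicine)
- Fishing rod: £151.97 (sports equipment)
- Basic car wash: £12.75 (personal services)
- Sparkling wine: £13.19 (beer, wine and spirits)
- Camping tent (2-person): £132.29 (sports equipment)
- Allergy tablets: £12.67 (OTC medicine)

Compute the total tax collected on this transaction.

£31.60

Tennis racket £173.06: sports equipment, £150.00 or more → 8.25% → £14.28
Eye drops £15.13: OTC medicine → 0% → £0.00
Fishing rod £151.97: sports equipment, £150.00 or more → 8.25% → £12.54
Basic car wash £12.75: personal services → 3.75% → £0.48
Sparkling wine £13.19: beer, wine and spirits → 10% → £1.32
Camping tent (2-person) £132.29: sports equipment, under £150.00 → 2.25% → £2.98
Allergy tablets £12.67: OTC medicine → 0% → £0.00
Total tax = £14.28 + £12.54 + £0.48 + £1.32 + £2.98 = £31.60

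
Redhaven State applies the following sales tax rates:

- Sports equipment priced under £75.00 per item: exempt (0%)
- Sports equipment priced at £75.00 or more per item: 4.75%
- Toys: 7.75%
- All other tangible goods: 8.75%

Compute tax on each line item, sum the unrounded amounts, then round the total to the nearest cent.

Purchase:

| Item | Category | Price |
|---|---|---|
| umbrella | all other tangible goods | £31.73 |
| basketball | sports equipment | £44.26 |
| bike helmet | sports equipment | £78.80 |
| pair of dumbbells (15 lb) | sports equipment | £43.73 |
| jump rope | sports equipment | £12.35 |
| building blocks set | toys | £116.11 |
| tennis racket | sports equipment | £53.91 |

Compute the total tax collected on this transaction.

Umbrella £31.73: all other tangible goods → 8.75% → £2.776375
Basketball £44.26: sports equipment, under £75.00 → 0% → £0.00
Bike helmet £78.80: sports equipment, £75.00 or more → 4.75% → £3.743
Pair of dumbbells (15 lb) £43.73: sports equipment, under £75.00 → 0% → £0.00
Jump rope £12.35: sports equipment, under £75.00 → 0% → £0.00
Building blocks set £116.11: toys → 7.75% → £8.998525
Tennis racket £53.91: sports equipment, under £75.00 → 0% → £0.00
Unrounded tax sum = £15.5179 → £15.52

£15.52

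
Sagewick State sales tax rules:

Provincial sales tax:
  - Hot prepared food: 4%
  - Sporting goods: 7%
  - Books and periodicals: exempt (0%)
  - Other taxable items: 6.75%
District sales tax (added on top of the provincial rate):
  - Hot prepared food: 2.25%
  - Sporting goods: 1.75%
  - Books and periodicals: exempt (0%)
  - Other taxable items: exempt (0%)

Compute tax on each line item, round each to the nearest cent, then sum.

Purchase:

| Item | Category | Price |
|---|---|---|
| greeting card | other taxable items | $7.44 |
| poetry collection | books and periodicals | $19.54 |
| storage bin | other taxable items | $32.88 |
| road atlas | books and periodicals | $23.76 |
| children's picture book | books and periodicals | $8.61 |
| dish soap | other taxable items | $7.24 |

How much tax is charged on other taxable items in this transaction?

$3.21

Greeting card $7.44: other taxable items → 6.75% + 0% district = 6.75% → $0.50
Storage bin $32.88: other taxable items → 6.75% + 0% district = 6.75% → $2.22
Dish soap $7.24: other taxable items → 6.75% + 0% district = 6.75% → $0.49
Tax on other taxable items = $0.50 + $2.22 + $0.49 = $3.21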